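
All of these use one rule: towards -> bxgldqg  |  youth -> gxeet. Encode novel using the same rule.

The shift increases by 1 at each position, starting from +8: 8, 9, 10, ….
For novel: n+8=v, o+9=x, v+10=f, e+11=p, l+12=x.

vxfpx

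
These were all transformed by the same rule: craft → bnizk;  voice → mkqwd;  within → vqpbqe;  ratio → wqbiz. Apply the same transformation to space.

mkixa

The output letters match the input read backwards, each shifted +8: craft reversed is tfarc. Read the word backwards and shift each letter +8.
For space: reverse → ecaps; then shift: e+8=m, c+8=k, a+8=i, p+8=x, s+8=a.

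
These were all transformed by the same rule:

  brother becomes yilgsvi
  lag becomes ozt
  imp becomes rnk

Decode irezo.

Each pair mirrors across the alphabet (b↔y, r↔i, o↔l): positions sum to 25. Letters are reflected about the middle of the alphabet (position → 25−position): Atbash.
Undoing it on irezo: i↔r, r↔i, e↔v, z↔a, o↔l.

rival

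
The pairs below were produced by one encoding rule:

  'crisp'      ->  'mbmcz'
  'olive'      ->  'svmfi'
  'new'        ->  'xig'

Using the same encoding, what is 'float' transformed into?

pvsed

The rule splits by letter class: vowels +4, consonants +10.
For float: f(cons)+10=p, l(cons)+10=v, o(vowel)+4=s, a(vowel)+4=e, t(cons)+10=d.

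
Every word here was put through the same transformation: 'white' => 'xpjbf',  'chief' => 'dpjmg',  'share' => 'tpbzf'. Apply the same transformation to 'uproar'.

vxswbz

Shifts by position in white: pos 0: w→x (+1), pos 1: h→p (+8), pos 2: i→j (+1), pos 3: t→b (+8) — repeating every 2. A repeating key of period 2 is used — shifts +1, +8 over and over.
Applying it to uproar: u+1=v, p+8=x, r+1=s, o+8=w, a+1=b, r+8=z.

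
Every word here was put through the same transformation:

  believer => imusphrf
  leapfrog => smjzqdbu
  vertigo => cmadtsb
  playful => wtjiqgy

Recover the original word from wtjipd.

player

In believer: b→i is +7, e→m is +8, l→u is +9, i→s is +10 — the shift increases by 1 each position. Each letter shifts forward by (position + 7), i.e. 7, 8, 9, … — the shift grows by one for each successive letter.
Decoding wtjipd: w−7=p, t−8=l, j−9=a, i−10=y, p−11=e, d−12=r.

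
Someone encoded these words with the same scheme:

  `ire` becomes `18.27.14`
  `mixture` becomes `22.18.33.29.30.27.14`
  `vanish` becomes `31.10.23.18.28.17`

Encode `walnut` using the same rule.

i is letter #9 and maps to 18: an offset of 9. Letters become their 1-based position plus 9 (so a→10, b→11, …).
On walnut: w=23→32, a=1→10, l=12→21, n=14→23, u=21→30, t=20→29.

32.10.21.23.30.29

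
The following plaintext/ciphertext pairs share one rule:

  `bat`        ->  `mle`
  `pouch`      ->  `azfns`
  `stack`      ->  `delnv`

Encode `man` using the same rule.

xly

Compare letters: b→m is +11, a→l is +11, t→e is +11 — a constant shift. This is a Caesar cipher with shift 11.
On man: m+11=x, a+11=l, n+11=y.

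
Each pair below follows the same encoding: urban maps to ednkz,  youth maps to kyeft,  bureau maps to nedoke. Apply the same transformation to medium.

yopsey

The shift depends on letter class: consonant r→d is +12, but vowel u→e is +10. Two shifts are in play — +10 for a/e/i/o/u, +12 for every other letter.
Applying it to medium: m(cons)+12=y, e(vowel)+10=o, d(cons)+12=p, i(vowel)+10=s, u(vowel)+10=e, m(cons)+12=y.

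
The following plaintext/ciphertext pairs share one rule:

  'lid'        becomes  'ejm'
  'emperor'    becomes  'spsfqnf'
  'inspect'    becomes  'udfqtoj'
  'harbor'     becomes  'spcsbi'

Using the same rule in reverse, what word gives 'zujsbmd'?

Two steps: reverse the string, then apply a Caesar shift of +1.
Decoding zujsbmd: shift back: z−1=y, u−1=t, j−1=i, s−1=r, b−1=a, m−1=l, d−1=c → ytiralc; then reverse → clarity.

clarity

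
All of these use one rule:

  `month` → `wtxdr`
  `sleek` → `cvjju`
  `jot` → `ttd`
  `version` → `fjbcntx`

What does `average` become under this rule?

Two shifts are in play — +5 for a/e/i/o/u, +10 for every other letter.
Applying it to average: a(vowel)+5=f, v(cons)+10=f, e(vowel)+5=j, r(cons)+10=b, a(vowel)+5=f, g(cons)+10=q, e(vowel)+5=j.

ffjbfqj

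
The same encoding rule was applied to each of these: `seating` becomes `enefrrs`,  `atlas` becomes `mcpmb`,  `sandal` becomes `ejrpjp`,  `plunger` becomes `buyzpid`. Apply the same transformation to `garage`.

It's a Vigenère-style cipher with numeric key [12,9,4]: position i shifts by key[i mod 3].
For garage: g+12=s, a+9=j, r+4=v, a+12=m, g+9=p, e+4=i.

sjvmpi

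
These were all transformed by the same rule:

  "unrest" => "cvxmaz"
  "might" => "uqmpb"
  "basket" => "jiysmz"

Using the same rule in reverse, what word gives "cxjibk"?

Shifts by position in unrest: pos 0: u→c (+8), pos 1: n→v (+8), pos 2: r→x (+6), pos 3: e→m (+8), pos 4: s→a (+8), pos 5: t→z (+6) — repeating every 3. A repeating key of period 3 is used — shifts +8, +8, +6 over and over.
Reversing it on cxjibk: c−8=u, x−8=p, j−6=d, i−8=a, b−8=t, k−6=e.

update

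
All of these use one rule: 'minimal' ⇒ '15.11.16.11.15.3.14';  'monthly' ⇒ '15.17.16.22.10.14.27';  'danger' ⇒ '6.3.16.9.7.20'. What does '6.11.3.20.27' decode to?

m is letter #13 and maps to 15: an offset of 2. Letters become their 1-based position plus 2 (so a→3, b→4, …).
Decoding 6.11.3.20.27: 6→(6−2)÷1=4=d, 11→(11−2)÷1=9=i, 3→(3−2)÷1=1=a, 20→(20−2)÷1=18=r, 27→(27−2)÷1=25=y.

diary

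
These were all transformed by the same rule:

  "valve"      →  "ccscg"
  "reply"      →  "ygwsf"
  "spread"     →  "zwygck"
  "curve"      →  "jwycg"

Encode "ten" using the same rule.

agu

The shift depends on letter class: consonant v→c is +7, but vowel a→c is +2. Vowels shift forward by 2 and consonants shift forward by 7.
For ten: t(cons)+7=a, e(vowel)+2=g, n(cons)+7=u.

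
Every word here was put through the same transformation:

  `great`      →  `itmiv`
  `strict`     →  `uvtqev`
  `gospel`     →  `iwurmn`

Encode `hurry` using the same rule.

The shift depends on letter class: consonant g→i is +2, but vowel e→m is +8. Vowels shift forward by 8 and consonants shift forward by 2.
Applying it to hurry: h(cons)+2=j, u(vowel)+8=c, r(cons)+2=t, r(cons)+2=t, y(cons)+2=a.

jctta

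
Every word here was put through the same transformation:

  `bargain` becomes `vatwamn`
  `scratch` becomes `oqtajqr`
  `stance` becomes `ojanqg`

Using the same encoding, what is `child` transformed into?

qrmxl

b(1)→v(21) and a(0)→a(0) fit y≡21x+0 (mod 26); the inverse of 21 mod 26 is 5. Each letter's alphabet position (a=0..z=25) is mapped through 21·x+0 mod 26 — an affine cipher.
Applying it to child: c(2)→21·2+0≡16=q; h(7)→21·7+0≡17=r; i(8)→21·8+0≡12=m; l(11)→21·11+0≡23=x; d(3)→21·3+0≡11=l (all mod 26).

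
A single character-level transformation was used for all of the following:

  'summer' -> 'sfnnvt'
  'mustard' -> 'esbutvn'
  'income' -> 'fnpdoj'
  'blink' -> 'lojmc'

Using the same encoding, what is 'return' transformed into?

osvufs

The output letters match the input read backwards, each shifted +1: summer reversed is remmus. The word is reversed, then every letter is shifted forward by 1.
Applying it to return: reverse → nruter; then shift: n+1=o, r+1=s, u+1=v, t+1=u, e+1=f, r+1=s.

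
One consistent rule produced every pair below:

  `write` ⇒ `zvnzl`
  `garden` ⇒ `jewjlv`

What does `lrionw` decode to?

indigo

In write: w→z is +3, r→v is +4, i→n is +5, t→z is +6 — the shift increases by 1 each position. Letter i (0-indexed) is shifted by i+3, so successive shifts are 3, 4, 5, ….
Reversing it on lrionw: l−3=i, r−4=n, i−5=d, o−6=i, n−7=g, w−8=o.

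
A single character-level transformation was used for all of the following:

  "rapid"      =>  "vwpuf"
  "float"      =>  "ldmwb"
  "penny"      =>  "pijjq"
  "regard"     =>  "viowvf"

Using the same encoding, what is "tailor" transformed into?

r(17)→v(21) and a(0)→w(22) fit y≡3x+22 (mod 26); the inverse of 3 mod 26 is 9. Treating letters as 0–25, the rule is x ↦ 3x + 22 (mod 26).
On tailor: t(19)→3·19+22≡1=b; a(0)→3·0+22≡22=w; i(8)→3·8+22≡20=u; l(11)→3·11+22≡3=d; o(14)→3·14+22≡12=m; r(17)→3·17+22≡21=v (all mod 26).

bwudmv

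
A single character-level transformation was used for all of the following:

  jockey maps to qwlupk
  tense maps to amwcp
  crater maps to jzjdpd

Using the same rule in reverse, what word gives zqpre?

sight

In jockey: j→q is +7, o→w is +8, c→l is +9, k→u is +10 — the shift increases by 1 each position. Letter i (0-indexed) is shifted by i+7, so successive shifts are 7, 8, 9, ….
Reversing it on zqpre: z−7=s, q−8=i, p−9=g, r−10=h, e−11=t.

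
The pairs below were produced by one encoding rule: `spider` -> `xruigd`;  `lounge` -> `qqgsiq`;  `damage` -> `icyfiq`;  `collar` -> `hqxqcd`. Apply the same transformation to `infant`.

nprfpf

It's a Vigenère-style cipher with numeric key [5,2,12]: position i shifts by key[i mod 3].
On infant: i+5=n, n+2=p, f+12=r, a+5=f, n+2=p, t+12=f.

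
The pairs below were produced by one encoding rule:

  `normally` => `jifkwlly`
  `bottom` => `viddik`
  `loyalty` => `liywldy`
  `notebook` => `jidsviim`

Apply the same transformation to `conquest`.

Each letter's alphabet position (a=0..z=25) is mapped through 25·x+22 mod 26 — an affine cipher.
On conquest: c(2)→25·2+22≡20=u; o(14)→25·14+22≡8=i; n(13)→25·13+22≡9=j; q(16)→25·16+22≡6=g; u(20)→25·20+22≡2=c; e(4)→25·4+22≡18=s; s(18)→25·18+22≡4=e; t(19)→25·19+22≡3=d (all mod 26).

uijgcsed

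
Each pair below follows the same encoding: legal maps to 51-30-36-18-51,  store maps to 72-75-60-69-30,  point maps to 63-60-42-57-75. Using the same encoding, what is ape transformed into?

l(#12)→51 and e(#5)→30: differences scale by 3, so n = 3·pos + 15. With a=1..z=26, the number is 3·pos + 15.
On ape: a=1→18, p=16→63, e=5→30.

18-63-30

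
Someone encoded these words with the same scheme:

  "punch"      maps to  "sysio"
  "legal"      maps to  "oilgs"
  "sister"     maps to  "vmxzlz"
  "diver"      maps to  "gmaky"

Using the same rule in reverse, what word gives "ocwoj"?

lyric

In punch: p→s is +3, u→y is +4, n→s is +5, c→i is +6 — the shift increases by 1 each position. The shift increases by 1 at each position, starting from +3: 3, 4, 5, ….
Decoding ocwoj: o−3=l, c−4=y, w−5=r, o−6=i, j−7=c.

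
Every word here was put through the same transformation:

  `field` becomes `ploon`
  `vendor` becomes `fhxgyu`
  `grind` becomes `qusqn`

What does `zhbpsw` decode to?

Shifts by position in field: pos 0: f→p (+10), pos 1: i→l (+3), pos 2: e→o (+10), pos 3: l→o (+3) — repeating every 2. The shifts repeat in a cycle of length 2: positions 0,1,… shift by +10, +3, then the pattern repeats.
Decoding zhbpsw: z−10=p, h−3=e, b−10=r, p−3=m, s−10=i, w−3=t.

permit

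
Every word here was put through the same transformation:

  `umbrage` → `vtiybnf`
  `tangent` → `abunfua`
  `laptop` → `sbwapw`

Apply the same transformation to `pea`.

The rule splits by letter class: vowels +1, consonants +7.
For pea: p(cons)+7=w, e(vowel)+1=f, a(vowel)+1=b.

wfb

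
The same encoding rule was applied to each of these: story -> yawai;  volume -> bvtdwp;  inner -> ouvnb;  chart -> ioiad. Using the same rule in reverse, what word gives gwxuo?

apple

In story: s→y is +6, t→a is +7, o→w is +8, r→a is +9 — the shift increases by 1 each position. Each letter shifts forward by (position + 6), i.e. 6, 7, 8, … — the shift grows by one for each successive letter.
Undoing it on gwxuo: g−6=a, w−7=p, x−8=p, u−9=l, o−10=e.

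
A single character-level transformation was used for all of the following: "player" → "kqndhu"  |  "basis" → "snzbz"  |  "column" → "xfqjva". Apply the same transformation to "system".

p(15)→k(10) and l(11)→q(16) fit y≡5x+13 (mod 26); the inverse of 5 mod 26 is 21. This is an affine cipher: with a=0,…,z=25, each position x becomes (5x+13) mod 26.
For system: s(18)→5·18+13≡25=z; y(24)→5·24+13≡3=d; s(18)→5·18+13≡25=z; t(19)→5·19+13≡4=e; e(4)→5·4+13≡7=h; m(12)→5·12+13≡21=v (all mod 26).

zdzehv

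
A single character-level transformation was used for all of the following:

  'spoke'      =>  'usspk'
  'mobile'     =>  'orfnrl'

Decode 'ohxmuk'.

method

In spoke: s→u is +2, p→s is +3, o→s is +4, k→p is +5 — the shift increases by 1 each position. Letter i (0-indexed) is shifted by i+2, so successive shifts are 2, 3, 4, ….
Reversing it on ohxmuk: o−2=m, h−3=e, x−4=t, m−5=h, u−6=o, k−7=d.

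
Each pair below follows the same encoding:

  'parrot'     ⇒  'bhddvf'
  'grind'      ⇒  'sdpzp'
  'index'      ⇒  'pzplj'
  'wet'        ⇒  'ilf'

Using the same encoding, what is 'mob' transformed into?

yvn

The shift depends on letter class: consonant p→b is +12, but vowel a→h is +7. Two shifts are in play — +7 for a/e/i/o/u, +12 for every other letter.
On mob: m(cons)+12=y, o(vowel)+7=v, b(cons)+12=n.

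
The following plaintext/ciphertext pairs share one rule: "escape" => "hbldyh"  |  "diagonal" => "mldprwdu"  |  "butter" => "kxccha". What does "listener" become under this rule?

ulbchwha

The shift depends on letter class: consonant s→b is +9, but vowel e→h is +3. Two shifts are in play — +3 for a/e/i/o/u, +9 for every other letter.
For listener: l(cons)+9=u, i(vowel)+3=l, s(cons)+9=b, t(cons)+9=c, e(vowel)+3=h, n(cons)+9=w, e(vowel)+3=h, r(cons)+9=a.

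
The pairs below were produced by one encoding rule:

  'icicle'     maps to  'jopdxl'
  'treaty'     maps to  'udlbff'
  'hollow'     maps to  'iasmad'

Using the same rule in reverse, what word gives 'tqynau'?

sermon

Shifts by position in icicle: pos 0: i→j (+1), pos 1: c→o (+12), pos 2: i→p (+7), pos 3: c→d (+1), pos 4: l→x (+12), pos 5: e→l (+7) — repeating every 3. A repeating key of period 3 is used — shifts +1, +12, +7 over and over.
Reversing it on tqynau: t−1=s, q−12=e, y−7=r, n−1=m, a−12=o, u−7=n.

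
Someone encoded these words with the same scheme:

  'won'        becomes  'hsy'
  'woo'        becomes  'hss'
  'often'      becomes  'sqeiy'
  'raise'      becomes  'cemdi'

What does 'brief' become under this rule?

The shift depends on letter class: consonant w→h is +11, but vowel o→s is +4. The rule splits by letter class: vowels +4, consonants +11.
Applying it to brief: b(cons)+11=m, r(cons)+11=c, i(vowel)+4=m, e(vowel)+4=i, f(cons)+11=q.

mcmiq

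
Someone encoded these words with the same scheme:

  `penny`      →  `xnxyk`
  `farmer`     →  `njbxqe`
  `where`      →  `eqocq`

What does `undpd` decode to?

In penny: p→x is +8, e→n is +9, n→x is +10, n→y is +11 — the shift increases by 1 each position. The shift increases by 1 at each position, starting from +8: 8, 9, 10, ….
Decoding undpd: u−8=m, n−9=e, d−10=t, p−11=e, d−12=r.

meter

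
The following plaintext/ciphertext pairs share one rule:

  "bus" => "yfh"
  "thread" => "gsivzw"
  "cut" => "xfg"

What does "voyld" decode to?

Each letter is replaced by its mirror in the alphabet: a↔z, b↔y, c↔x, and so on (the Atbash cipher).
Decoding voyld: v↔e, o↔l, y↔b, l↔o, d↔w.

elbow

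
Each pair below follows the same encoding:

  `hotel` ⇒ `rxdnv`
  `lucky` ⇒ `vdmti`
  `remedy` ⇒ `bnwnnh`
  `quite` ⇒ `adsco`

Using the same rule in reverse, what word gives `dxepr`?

Shifts by position in hotel: pos 0: h→r (+10), pos 1: o→x (+9), pos 2: t→d (+10), pos 3: e→n (+9) — repeating every 2. The shifts repeat in a cycle of length 2: positions 0,1,… shift by +10, +9, then the pattern repeats.
Decoding dxepr: d−10=t, x−9=o, e−10=u, p−9=g, r−10=h.

tough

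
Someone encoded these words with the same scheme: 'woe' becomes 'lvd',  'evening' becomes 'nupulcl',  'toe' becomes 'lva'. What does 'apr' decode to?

kit

Read the word backwards and shift each letter +7.
Undoing it on apr: shift back: a−7=t, p−7=i, r−7=k → tik; then reverse → kit.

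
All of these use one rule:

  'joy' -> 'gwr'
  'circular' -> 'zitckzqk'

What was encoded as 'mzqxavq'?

inspire

The word is reversed, then every letter is shifted forward by 8.
Reversing it on mzqxavq: shift back: m−8=e, z−8=r, q−8=i, x−8=p, a−8=s, v−8=n, q−8=i → eripsni; then reverse → inspire.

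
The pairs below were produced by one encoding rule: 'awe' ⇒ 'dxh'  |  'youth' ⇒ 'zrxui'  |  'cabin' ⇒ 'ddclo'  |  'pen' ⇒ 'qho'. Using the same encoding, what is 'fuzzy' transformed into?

gxaaz

The shift depends on letter class: consonant w→x is +1, but vowel a→d is +3. Vowels shift forward by 3 and consonants shift forward by 1.
For fuzzy: f(cons)+1=g, u(vowel)+3=x, z(cons)+1=a, z(cons)+1=a, y(cons)+1=z.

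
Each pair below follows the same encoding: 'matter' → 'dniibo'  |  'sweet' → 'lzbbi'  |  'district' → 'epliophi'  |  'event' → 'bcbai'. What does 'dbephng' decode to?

medical

m(12)→d(3) and a(0)→n(13) fit y≡23x+13 (mod 26); the inverse of 23 mod 26 is 17. Treating letters as 0–25, the rule is x ↦ 23x + 13 (mod 26).
Decoding dbephng: d(3)→17·(3−13)≡12=m; b(1)→17·(1−13)≡4=e; e(4)→17·(4−13)≡3=d; p(15)→17·(15−13)≡8=i; h(7)→17·(7−13)≡2=c; n(13)→17·(13−13)≡0=a; g(6)→17·(6−13)≡11=l (all mod 26).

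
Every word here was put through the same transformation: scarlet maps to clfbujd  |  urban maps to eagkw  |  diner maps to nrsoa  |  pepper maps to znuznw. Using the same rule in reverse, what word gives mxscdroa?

consumer

Shifts by position in scarlet: pos 0: s→c (+10), pos 1: c→l (+9), pos 2: a→f (+5), pos 3: r→b (+10), pos 4: l→u (+9), pos 5: e→j (+5) — repeating every 3. The shifts repeat in a cycle of length 3: positions 0,1,… shift by +10, +9, +5, then the pattern repeats.
Reversing it on mxscdroa: m−10=c, x−9=o, s−5=n, c−10=s, d−9=u, r−5=m, o−10=e, a−9=r.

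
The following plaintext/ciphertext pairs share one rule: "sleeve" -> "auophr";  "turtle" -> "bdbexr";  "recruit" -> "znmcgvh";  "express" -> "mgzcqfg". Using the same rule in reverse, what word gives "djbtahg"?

The shift increases by 1 at each position, starting from +8: 8, 9, 10, ….
Decoding djbtahg: d−8=v, j−9=a, b−10=r, t−11=i, a−12=o, h−13=u, g−14=s.

various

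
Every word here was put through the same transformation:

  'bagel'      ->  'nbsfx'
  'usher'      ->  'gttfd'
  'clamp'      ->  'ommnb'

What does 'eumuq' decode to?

A repeating key of period 2 is used — shifts +12, +1 over and over.
Decoding eumuq: e−12=s, u−1=t, m−12=a, u−1=t, q−12=e.

state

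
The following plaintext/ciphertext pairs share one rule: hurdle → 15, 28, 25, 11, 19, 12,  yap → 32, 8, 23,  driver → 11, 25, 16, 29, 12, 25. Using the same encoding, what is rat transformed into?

h is letter #8 and maps to 15: an offset of 7. The number is (letter's place in the alphabet, a=1) + 7.
For rat: r=18→25, a=1→8, t=20→27.

25, 8, 27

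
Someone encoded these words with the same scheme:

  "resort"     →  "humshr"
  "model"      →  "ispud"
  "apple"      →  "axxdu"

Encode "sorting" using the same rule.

Each letter's alphabet position (a=0..z=25) is mapped through 5·x+0 mod 26 — an affine cipher.
For sorting: s(18)→5·18+0≡12=m; o(14)→5·14+0≡18=s; r(17)→5·17+0≡7=h; t(19)→5·19+0≡17=r; i(8)→5·8+0≡14=o; n(13)→5·13+0≡13=n; g(6)→5·6+0≡4=e (all mod 26).

mshrone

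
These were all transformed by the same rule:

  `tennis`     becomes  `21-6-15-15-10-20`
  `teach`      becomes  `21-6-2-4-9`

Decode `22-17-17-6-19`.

upper

t is letter #20 and maps to 21: an offset of 1. Each letter is replaced by its alphabet position (a=1..z=26) + 1.
Decoding 22-17-17-6-19: 22→(22−1)÷1=21=u, 17→(17−1)÷1=16=p, 17→(17−1)÷1=16=p, 6→(6−1)÷1=5=e, 19→(19−1)÷1=18=r.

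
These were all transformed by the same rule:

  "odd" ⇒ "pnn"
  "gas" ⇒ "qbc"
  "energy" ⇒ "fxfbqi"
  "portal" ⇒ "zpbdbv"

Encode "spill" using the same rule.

czjvv

The rule splits by letter class: vowels +1, consonants +10.
For spill: s(cons)+10=c, p(cons)+10=z, i(vowel)+1=j, l(cons)+10=v, l(cons)+10=v.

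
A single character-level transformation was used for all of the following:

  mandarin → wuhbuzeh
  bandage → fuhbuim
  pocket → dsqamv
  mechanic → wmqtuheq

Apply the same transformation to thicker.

vteqamz

m(12)→w(22) and a(0)→u(20) fit y≡11x+20 (mod 26); the inverse of 11 mod 26 is 19. Each letter's alphabet position (a=0..z=25) is mapped through 11·x+20 mod 26 — an affine cipher.
On thicker: t(19)→11·19+20≡21=v; h(7)→11·7+20≡19=t; i(8)→11·8+20≡4=e; c(2)→11·2+20≡16=q; k(10)→11·10+20≡0=a; e(4)→11·4+20≡12=m; r(17)→11·17+20≡25=z (all mod 26).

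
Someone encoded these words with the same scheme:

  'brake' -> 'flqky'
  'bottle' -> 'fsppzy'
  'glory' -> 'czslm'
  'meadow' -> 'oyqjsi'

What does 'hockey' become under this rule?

rsukym

b(1)→f(5) and r(17)→l(11) fit y≡15x+16 (mod 26); the inverse of 15 mod 26 is 7. This is an affine cipher: with a=0,…,z=25, each position x becomes (15x+16) mod 26.
On hockey: h(7)→15·7+16≡17=r; o(14)→15·14+16≡18=s; c(2)→15·2+16≡20=u; k(10)→15·10+16≡10=k; e(4)→15·4+16≡24=y; y(24)→15·24+16≡12=m (all mod 26).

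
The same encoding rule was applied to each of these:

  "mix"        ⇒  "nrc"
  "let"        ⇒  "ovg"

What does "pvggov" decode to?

Each pair mirrors across the alphabet (m↔n, i↔r, x↔c): positions sum to 25. Letters are reflected about the middle of the alphabet (position → 25−position): Atbash.
Reversing it on pvggov: p↔k, v↔e, g↔t, g↔t, o↔l, v↔e.

kettle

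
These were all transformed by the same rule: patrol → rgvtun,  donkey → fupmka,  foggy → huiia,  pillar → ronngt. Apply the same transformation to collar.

eunngt

The shift depends on letter class: consonant p→r is +2, but vowel a→g is +6. The rule splits by letter class: vowels +6, consonants +2.
For collar: c(cons)+2=e, o(vowel)+6=u, l(cons)+2=n, l(cons)+2=n, a(vowel)+6=g, r(cons)+2=t.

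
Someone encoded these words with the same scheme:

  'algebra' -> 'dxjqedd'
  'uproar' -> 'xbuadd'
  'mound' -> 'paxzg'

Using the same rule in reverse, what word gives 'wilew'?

twist

A repeating key of period 2 is used — shifts +3, +12 over and over.
Decoding wilew: w−3=t, i−12=w, l−3=i, e−12=s, w−3=t.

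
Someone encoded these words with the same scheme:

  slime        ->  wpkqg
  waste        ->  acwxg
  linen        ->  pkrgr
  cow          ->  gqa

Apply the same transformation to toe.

xqg

The shift depends on letter class: consonant s→w is +4, but vowel i→k is +2. Two shifts are in play — +2 for a/e/i/o/u, +4 for every other letter.
Applying it to toe: t(cons)+4=x, o(vowel)+2=q, e(vowel)+2=g.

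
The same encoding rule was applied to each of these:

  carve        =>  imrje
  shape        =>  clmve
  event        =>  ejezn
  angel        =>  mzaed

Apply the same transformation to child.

ilwdt

Each letter's alphabet position (a=0..z=25) is mapped through 11·x+12 mod 26 — an affine cipher.
For child: c(2)→11·2+12≡8=i; h(7)→11·7+12≡11=l; i(8)→11·8+12≡22=w; l(11)→11·11+12≡3=d; d(3)→11·3+12≡19=t (all mod 26).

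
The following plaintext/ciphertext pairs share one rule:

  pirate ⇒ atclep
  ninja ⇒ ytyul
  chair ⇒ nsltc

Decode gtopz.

Compare letters: p→a is +11, i→t is +11, r→c is +11 — a constant shift. Every letter moves 11 places later in the alphabet, wrapping around z→a.
Reversing it on gtopz: g−11=v, t−11=i, o−11=d, p−11=e, z−11=o.

video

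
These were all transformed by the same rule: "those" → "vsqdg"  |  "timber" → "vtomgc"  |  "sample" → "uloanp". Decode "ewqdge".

Shifts by position in those: pos 0: t→v (+2), pos 1: h→s (+11), pos 2: o→q (+2), pos 3: s→d (+11) — repeating every 2. It's a Vigenère-style cipher with numeric key [2,11]: position i shifts by key[i mod 2].
Undoing it on ewqdge: e−2=c, w−11=l, q−2=o, d−11=s, g−2=e, e−11=t.

closet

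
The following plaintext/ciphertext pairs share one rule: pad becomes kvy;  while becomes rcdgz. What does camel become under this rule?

Compare letters: p→k is +21, a→v is +21, d→y is +21 — a constant shift. It's a constant shift of +21 (ROT21).
Applying it to camel: c+21=x, a+21=v, m+21=h, e+21=z, l+21=g.

xvhzg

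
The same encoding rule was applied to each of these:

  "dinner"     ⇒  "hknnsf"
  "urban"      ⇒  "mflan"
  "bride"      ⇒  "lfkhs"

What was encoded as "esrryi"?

d(3)→h(7) and i(8)→k(10) fit y≡11x+0 (mod 26); the inverse of 11 mod 26 is 19. This is an affine cipher: with a=0,…,z=25, each position x becomes (11x+0) mod 26.
Undoing it on esrryi: e(4)→19·(4−0)≡24=y; s(18)→19·(18−0)≡4=e; r(17)→19·(17−0)≡11=l; r(17)→19·(17−0)≡11=l; y(24)→19·(24−0)≡14=o; i(8)→19·(8−0)≡22=w (all mod 26).

yellow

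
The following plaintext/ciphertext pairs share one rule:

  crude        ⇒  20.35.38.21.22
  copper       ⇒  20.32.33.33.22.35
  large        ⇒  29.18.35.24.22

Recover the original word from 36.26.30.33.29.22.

Letters become their 1-based position plus 17 (so a→18, b→19, …).
Undoing it on 36.26.30.33.29.22: 36→(36−17)÷1=19=s, 26→(26−17)÷1=9=i, 30→(30−17)÷1=13=m, 33→(33−17)÷1=16=p, 29→(29−17)÷1=12=l, 22→(22−17)÷1=5=e.

simple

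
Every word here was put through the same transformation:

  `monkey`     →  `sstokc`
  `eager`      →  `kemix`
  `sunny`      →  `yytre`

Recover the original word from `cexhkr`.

warden

Shifts by position in monkey: pos 0: m→s (+6), pos 1: o→s (+4), pos 2: n→t (+6), pos 3: k→o (+4) — repeating every 2. A repeating key of period 2 is used — shifts +6, +4 over and over.
Undoing it on cexhkr: c−6=w, e−4=a, x−6=r, h−4=d, k−6=e, r−4=n.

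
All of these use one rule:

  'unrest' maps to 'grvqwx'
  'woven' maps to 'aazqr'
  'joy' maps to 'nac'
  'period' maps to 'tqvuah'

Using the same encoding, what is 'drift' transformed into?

The shift depends on letter class: consonant n→r is +4, but vowel u→g is +12. The rule splits by letter class: vowels +12, consonants +4.
Applying it to drift: d(cons)+4=h, r(cons)+4=v, i(vowel)+12=u, f(cons)+4=j, t(cons)+4=x.

hvujx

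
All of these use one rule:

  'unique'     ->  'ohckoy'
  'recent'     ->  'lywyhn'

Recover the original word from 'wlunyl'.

This is a Caesar cipher with shift 20.
Reversing it on wlunyl: w−20=c, l−20=r, u−20=a, n−20=t, y−20=e, l−20=r.

crater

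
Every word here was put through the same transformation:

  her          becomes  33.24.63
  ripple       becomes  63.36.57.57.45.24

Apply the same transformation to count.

18.54.72.51.69

h(#8)→33 and e(#5)→24: differences scale by 3, so n = 3·pos + 9. With a=1..z=26, the number is 3·pos + 9.
For count: c=3→18, o=15→54, u=21→72, n=14→51, t=20→69.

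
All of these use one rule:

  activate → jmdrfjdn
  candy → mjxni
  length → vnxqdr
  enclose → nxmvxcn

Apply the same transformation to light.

vrqrd

Vowels shift forward by 9 and consonants shift forward by 10.
For light: l(cons)+10=v, i(vowel)+9=r, g(cons)+10=q, h(cons)+10=r, t(cons)+10=d.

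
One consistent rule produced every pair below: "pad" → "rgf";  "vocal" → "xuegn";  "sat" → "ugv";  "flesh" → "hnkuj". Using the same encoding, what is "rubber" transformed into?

taddkt

The shift depends on letter class: consonant p→r is +2, but vowel a→g is +6. Two shifts are in play — +6 for a/e/i/o/u, +2 for every other letter.
Applying it to rubber: r(cons)+2=t, u(vowel)+6=a, b(cons)+2=d, b(cons)+2=d, e(vowel)+6=k, r(cons)+2=t.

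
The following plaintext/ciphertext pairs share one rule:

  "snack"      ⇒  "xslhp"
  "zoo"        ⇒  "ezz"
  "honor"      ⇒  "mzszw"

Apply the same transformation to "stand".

xylsi

The rule splits by letter class: vowels +11, consonants +5.
Applying it to stand: s(cons)+5=x, t(cons)+5=y, a(vowel)+11=l, n(cons)+5=s, d(cons)+5=i.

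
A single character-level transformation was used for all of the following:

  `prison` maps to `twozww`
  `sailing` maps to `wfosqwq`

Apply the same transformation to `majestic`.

In prison: p→t is +4, r→w is +5, i→o is +6, s→z is +7 — the shift increases by 1 each position. The shift increases by 1 at each position, starting from +4: 4, 5, 6, ….
Applying it to majestic: m+4=q, a+5=f, j+6=p, e+7=l, s+8=a, t+9=c, i+10=s, c+11=n.

qfplacsn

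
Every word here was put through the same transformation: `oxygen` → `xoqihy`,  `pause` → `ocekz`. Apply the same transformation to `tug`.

qed

Two steps: reverse the string, then apply a Caesar shift of +10.
For tug: reverse → gut; then shift: g+10=q, u+10=e, t+10=d.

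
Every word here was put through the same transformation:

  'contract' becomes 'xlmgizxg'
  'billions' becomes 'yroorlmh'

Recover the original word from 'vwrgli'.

editor

Each pair mirrors across the alphabet (c↔x, o↔l, n↔m): positions sum to 25. Letters are reflected about the middle of the alphabet (position → 25−position): Atbash.
Reversing it on vwrgli: v↔e, w↔d, r↔i, g↔t, l↔o, i↔r.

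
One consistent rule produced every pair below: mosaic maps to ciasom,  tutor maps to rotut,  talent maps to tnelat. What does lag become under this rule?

The output letters match the input read backwards: mosaic reversed is ciasom. It's just the letters in reverse order.
On lag: reverse → gal.

gal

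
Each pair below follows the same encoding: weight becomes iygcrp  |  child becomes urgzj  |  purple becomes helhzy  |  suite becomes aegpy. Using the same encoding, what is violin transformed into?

tgszgd

This is an affine cipher: with a=0,…,z=25, each position x becomes (15x+16) mod 26.
For violin: v(21)→15·21+16≡19=t; i(8)→15·8+16≡6=g; o(14)→15·14+16≡18=s; l(11)→15·11+16≡25=z; i(8)→15·8+16≡6=g; n(13)→15·13+16≡3=d (all mod 26).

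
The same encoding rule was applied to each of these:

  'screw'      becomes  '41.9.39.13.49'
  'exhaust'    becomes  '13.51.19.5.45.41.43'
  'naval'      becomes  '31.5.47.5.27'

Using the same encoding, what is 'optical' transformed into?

33.35.43.21.9.5.27

s(#19)→41 and c(#3)→9: differences scale by 2, so n = 2·pos + 3. Each letter becomes 2×(its alphabet position, a=1..z=26) + 3.
On optical: o=15→33, p=16→35, t=20→43, i=9→21, c=3→9, a=1→5, l=12→27.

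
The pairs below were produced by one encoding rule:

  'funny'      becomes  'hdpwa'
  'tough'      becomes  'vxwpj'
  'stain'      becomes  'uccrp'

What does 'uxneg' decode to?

solve

Shifts by position in funny: pos 0: f→h (+2), pos 1: u→d (+9), pos 2: n→p (+2), pos 3: n→w (+9) — repeating every 2. The shifts repeat in a cycle of length 2: positions 0,1,… shift by +2, +9, then the pattern repeats.
Undoing it on uxneg: u−2=s, x−9=o, n−2=l, e−9=v, g−2=e.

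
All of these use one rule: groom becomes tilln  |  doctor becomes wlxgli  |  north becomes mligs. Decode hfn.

Each pair mirrors across the alphabet (g↔t, r↔i, o↔l): positions sum to 25. Each letter is replaced by its mirror in the alphabet: a↔z, b↔y, c↔x, and so on (the Atbash cipher).
Undoing it on hfn: h↔s, f↔u, n↔m.

sum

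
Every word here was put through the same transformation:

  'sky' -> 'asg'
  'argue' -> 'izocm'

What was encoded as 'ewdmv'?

Compare letters: s→a is +8, k→s is +8, y→g is +8 — a constant shift. This is a Caesar cipher with shift 8.
Reversing it on ewdmv: e−8=w, w−8=o, d−8=v, m−8=e, v−8=n.

woven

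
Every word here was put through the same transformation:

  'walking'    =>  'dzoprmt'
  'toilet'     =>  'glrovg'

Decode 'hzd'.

saw

Each pair mirrors across the alphabet (w↔d, a↔z, l↔o): positions sum to 25. Each letter is replaced by its mirror in the alphabet: a↔z, b↔y, c↔x, and so on (the Atbash cipher).
Undoing it on hzd: h↔s, z↔a, d↔w.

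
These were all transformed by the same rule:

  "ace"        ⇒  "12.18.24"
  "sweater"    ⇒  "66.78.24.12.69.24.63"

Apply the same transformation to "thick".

69.33.36.18.42

Each letter becomes 3×(its alphabet position, a=1..z=26) + 9.
For thick: t=20→69, h=8→33, i=9→36, c=3→18, k=11→42.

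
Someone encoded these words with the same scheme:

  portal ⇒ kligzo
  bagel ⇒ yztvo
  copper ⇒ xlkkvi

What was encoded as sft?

hug

Each letter is replaced by its mirror in the alphabet: a↔z, b↔y, c↔x, and so on (the Atbash cipher).
Reversing it on sft: s↔h, f↔u, t↔g.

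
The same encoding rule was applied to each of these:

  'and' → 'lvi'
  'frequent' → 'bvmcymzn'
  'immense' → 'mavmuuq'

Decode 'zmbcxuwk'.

The output letters match the input read backwards, each shifted +8: and reversed is dna. The word is reversed, then every letter is shifted forward by 8.
Reversing it on zmbcxuwk: shift back: z−8=r, m−8=e, b−8=t, c−8=u, x−8=p, u−8=m, w−8=o, k−8=c → retupmoc; then reverse → computer.

computer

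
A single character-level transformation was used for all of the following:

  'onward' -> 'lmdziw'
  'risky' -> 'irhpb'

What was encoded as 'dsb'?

why

Each pair mirrors across the alphabet (o↔l, n↔m, w↔d): positions sum to 25. This is the alphabet-reversal cipher (Atbash): a becomes z, b becomes y, etc.
Decoding dsb: d↔w, s↔h, b↔y.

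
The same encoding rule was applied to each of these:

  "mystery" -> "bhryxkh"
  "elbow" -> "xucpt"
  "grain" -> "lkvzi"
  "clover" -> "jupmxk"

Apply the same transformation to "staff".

m(12)→b(1) and y(24)→h(7) fit y≡7x+21 (mod 26); the inverse of 7 mod 26 is 15. Treating letters as 0–25, the rule is x ↦ 7x + 21 (mod 26).
Applying it to staff: s(18)→7·18+21≡17=r; t(19)→7·19+21≡24=y; a(0)→7·0+21≡21=v; f(5)→7·5+21≡4=e; f(5)→7·5+21≡4=e (all mod 26).

ryvee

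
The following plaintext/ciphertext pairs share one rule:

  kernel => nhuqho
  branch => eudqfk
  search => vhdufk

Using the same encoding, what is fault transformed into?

idxow

Compare letters: k→n is +3, e→h is +3, r→u is +3 — a constant shift. This is a Caesar cipher with shift 3.
Applying it to fault: f+3=i, a+3=d, u+3=x, l+3=o, t+3=w.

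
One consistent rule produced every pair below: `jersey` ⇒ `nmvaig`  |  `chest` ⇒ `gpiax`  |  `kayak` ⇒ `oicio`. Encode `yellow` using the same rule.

A repeating key of period 2 is used — shifts +4, +8 over and over.
For yellow: y+4=c, e+8=m, l+4=p, l+8=t, o+4=s, w+8=e.

cmptse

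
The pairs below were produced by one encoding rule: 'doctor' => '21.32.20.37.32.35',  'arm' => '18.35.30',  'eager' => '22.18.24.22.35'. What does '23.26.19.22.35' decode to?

Each letter is replaced by its alphabet position (a=1..z=26) + 17.
Reversing it on 23.26.19.22.35: 23→(23−17)÷1=6=f, 26→(26−17)÷1=9=i, 19→(19−17)÷1=2=b, 22→(22−17)÷1=5=e, 35→(35−17)÷1=18=r.

fiber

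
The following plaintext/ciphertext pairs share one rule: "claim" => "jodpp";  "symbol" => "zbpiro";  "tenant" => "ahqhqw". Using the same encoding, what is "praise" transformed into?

Shifts by position in claim: pos 0: c→j (+7), pos 1: l→o (+3), pos 2: a→d (+3), pos 3: i→p (+7), pos 4: m→p (+3) — repeating every 3. It's a Vigenère-style cipher with numeric key [7,3,3]: position i shifts by key[i mod 3].
For praise: p+7=w, r+3=u, a+3=d, i+7=p, s+3=v, e+3=h.

wudpvh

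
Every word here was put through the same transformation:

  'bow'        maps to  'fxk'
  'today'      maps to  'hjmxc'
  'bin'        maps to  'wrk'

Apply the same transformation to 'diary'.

The output letters match the input read backwards, each shifted +9: bow reversed is wob. Two steps: reverse the string, then apply a Caesar shift of +9.
On diary: reverse → yraid; then shift: y+9=h, r+9=a, a+9=j, i+9=r, d+9=m.

hajrm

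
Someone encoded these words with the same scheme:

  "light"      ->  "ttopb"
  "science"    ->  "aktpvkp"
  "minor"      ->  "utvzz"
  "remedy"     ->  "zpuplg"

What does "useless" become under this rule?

The shift depends on letter class: consonant l→t is +8, but vowel i→t is +11. The rule splits by letter class: vowels +11, consonants +8.
Applying it to useless: u(vowel)+11=f, s(cons)+8=a, e(vowel)+11=p, l(cons)+8=t, e(vowel)+11=p, s(cons)+8=a, s(cons)+8=a.

faptpaa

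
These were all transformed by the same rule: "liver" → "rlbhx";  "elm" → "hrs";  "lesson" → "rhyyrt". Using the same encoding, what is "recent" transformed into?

xhihtz

Two shifts are in play — +3 for a/e/i/o/u, +6 for every other letter.
On recent: r(cons)+6=x, e(vowel)+3=h, c(cons)+6=i, e(vowel)+3=h, n(cons)+6=t, t(cons)+6=z.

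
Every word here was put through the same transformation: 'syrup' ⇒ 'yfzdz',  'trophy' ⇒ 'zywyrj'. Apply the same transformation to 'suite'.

ybqco

In syrup: s→y is +6, y→f is +7, r→z is +8, u→d is +9 — the shift increases by 1 each position. Letter i (0-indexed) is shifted by i+6, so successive shifts are 6, 7, 8, ….
Applying it to suite: s+6=y, u+7=b, i+8=q, t+9=c, e+10=o.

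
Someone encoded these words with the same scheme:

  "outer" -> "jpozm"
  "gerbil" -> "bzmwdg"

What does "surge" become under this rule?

npmbz

Compare letters: o→j is +21, u→p is +21, t→o is +21 — a constant shift. It's a constant shift of +21 (ROT21).
For surge: s+21=n, u+21=p, r+21=m, g+21=b, e+21=z.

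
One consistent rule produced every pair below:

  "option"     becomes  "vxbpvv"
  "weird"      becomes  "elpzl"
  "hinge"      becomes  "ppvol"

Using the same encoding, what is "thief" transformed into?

bppln

The shift depends on letter class: consonant p→x is +8, but vowel o→v is +7. Two shifts are in play — +7 for a/e/i/o/u, +8 for every other letter.
Applying it to thief: t(cons)+8=b, h(cons)+8=p, i(vowel)+7=p, e(vowel)+7=l, f(cons)+8=n.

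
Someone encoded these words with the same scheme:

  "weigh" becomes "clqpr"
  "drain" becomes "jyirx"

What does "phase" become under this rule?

In weigh: w→c is +6, e→l is +7, i→q is +8, g→p is +9 — the shift increases by 1 each position. Each letter shifts forward by (position + 6), i.e. 6, 7, 8, … — the shift grows by one for each successive letter.
For phase: p+6=v, h+7=o, a+8=i, s+9=b, e+10=o.

voibo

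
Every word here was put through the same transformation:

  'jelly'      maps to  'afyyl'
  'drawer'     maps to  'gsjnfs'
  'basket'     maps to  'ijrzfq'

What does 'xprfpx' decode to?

j(9)→a(0) and e(4)→f(5) fit y≡25x+9 (mod 26); the inverse of 25 mod 26 is 25. This is an affine cipher: with a=0,…,z=25, each position x becomes (25x+9) mod 26.
Decoding xprfpx: x(23)→25·(23−9)≡12=m; p(15)→25·(15−9)≡20=u; r(17)→25·(17−9)≡18=s; f(5)→25·(5−9)≡4=e; p(15)→25·(15−9)≡20=u; x(23)→25·(23−9)≡12=m (all mod 26).

museum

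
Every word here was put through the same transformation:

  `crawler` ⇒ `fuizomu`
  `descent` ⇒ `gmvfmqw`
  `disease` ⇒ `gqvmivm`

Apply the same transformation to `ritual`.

uqwcio

Vowels shift forward by 8 and consonants shift forward by 3.
Applying it to ritual: r(cons)+3=u, i(vowel)+8=q, t(cons)+3=w, u(vowel)+8=c, a(vowel)+8=i, l(cons)+3=o.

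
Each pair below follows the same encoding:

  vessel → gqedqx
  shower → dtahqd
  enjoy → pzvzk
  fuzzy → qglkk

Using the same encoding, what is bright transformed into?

mdurtf

Shifts by position in vessel: pos 0: v→g (+11), pos 1: e→q (+12), pos 2: s→e (+12), pos 3: s→d (+11), pos 4: e→q (+12), pos 5: l→x (+12) — repeating every 3. It's a Vigenère-style cipher with numeric key [11,12,12]: position i shifts by key[i mod 3].
On bright: b+11=m, r+12=d, i+12=u, g+11=r, h+12=t, t+12=f.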